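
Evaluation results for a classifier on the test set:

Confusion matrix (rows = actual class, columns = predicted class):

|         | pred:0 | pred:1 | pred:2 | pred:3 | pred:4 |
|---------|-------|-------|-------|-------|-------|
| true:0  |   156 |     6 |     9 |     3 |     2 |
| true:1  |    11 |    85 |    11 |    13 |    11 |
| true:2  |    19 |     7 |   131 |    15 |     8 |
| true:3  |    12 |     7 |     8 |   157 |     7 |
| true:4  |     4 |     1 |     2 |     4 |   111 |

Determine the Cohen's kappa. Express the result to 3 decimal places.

Observed agreement pₒ = trace/N = 640/800 = 0.8000
Expected agreement pₑ = Σ (rowᵢ·colᵢ)/N² = (176·202 + 131·106 + 180·161 + 191·192 + 122·139)/800² = 0.2063
κ = (pₒ − pₑ)/(1 − pₑ) = (0.8000 − 0.2063)/(1 − 0.2063) = 0.748

0.748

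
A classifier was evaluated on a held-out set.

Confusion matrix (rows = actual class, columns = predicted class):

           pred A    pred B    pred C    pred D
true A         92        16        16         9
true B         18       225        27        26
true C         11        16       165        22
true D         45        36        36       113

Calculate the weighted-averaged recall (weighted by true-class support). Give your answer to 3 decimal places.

Per-class recall (TP/(TP+FN)):
  A: TP=92, FN=16+16+9=41 → 92/133 = 0.6917
  B: TP=225, FN=18+27+26=71 → 225/296 = 0.7601
  C: TP=165, FN=11+16+22=49 → 165/214 = 0.7710
  D: TP=113, FN=45+36+36=117 → 113/230 = 0.4913
Weighted-recall = Σ (supportᵢ/N)·recallᵢ with N=873: (133/873)·0.6917 + (296/873)·0.7601 + (214/873)·0.7710 + (230/873)·0.4913 = 0.682

0.682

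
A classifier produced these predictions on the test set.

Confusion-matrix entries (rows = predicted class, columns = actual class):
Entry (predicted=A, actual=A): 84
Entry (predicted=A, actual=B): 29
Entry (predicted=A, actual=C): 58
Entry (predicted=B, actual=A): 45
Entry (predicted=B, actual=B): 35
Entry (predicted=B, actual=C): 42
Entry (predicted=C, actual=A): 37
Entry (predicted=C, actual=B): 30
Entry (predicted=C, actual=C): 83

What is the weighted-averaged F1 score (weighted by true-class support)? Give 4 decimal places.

Per-class F1 score (2·TP/(2·TP+FP+FN)):
  A: TP=84, FP=29+58=87, FN=45+37=82 → 168/337 = 0.49852
  B: TP=35, FP=45+42=87, FN=29+30=59 → 70/216 = 0.32407
  C: TP=83, FP=37+30=67, FN=58+42=100 → 166/333 = 0.49850
Weighted-F1 score = Σ (supportᵢ/N)·F1 scoreᵢ with N=443: (166/443)·0.49852 + (94/443)·0.32407 + (183/443)·0.49850 = 0.4615

0.4615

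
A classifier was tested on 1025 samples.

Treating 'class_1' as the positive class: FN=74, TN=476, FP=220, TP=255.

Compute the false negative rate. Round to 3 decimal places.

FNR = FN/(FN+TP) = 74/(74+255) = 0.225

0.225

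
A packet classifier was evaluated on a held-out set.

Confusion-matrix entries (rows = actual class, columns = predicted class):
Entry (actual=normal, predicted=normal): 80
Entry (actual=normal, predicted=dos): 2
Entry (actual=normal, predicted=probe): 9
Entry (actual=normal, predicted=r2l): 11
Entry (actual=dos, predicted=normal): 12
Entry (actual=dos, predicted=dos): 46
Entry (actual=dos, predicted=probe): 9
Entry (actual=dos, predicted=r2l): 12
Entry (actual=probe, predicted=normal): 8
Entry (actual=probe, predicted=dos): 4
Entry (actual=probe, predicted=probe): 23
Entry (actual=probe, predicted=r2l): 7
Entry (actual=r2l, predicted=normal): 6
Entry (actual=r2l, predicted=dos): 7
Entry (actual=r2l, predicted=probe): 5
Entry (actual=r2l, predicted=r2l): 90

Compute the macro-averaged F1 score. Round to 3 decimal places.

Per-class F1 score (2·TP/(2·TP+FP+FN)):
  normal: TP=80, FP=12+8+6=26, FN=2+9+11=22 → 160/208 = 0.7692
  dos: TP=46, FP=2+4+7=13, FN=12+9+12=33 → 92/138 = 0.6667
  probe: TP=23, FP=9+9+5=23, FN=8+4+7=19 → 46/88 = 0.5227
  r2l: TP=90, FP=11+12+7=30, FN=6+7+5=18 → 180/228 = 0.7895
Macro-F1 score = mean = (0.7692 + 0.6667 + 0.5227 + 0.7895) / 4 = 0.687

0.687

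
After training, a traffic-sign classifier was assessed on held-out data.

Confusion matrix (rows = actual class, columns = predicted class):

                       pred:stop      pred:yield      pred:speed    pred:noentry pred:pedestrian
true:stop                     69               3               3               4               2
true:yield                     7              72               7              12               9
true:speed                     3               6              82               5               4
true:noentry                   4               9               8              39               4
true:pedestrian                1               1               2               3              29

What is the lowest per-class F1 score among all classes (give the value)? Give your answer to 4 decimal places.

0.6142

Per-class F1 score (2·TP/(2·TP+FP+FN)):
  stop: TP=69, FP=7+3+4+1=15, FN=3+3+4+2=12 → 138/165 = 0.83636
  yield: TP=72, FP=3+6+9+1=19, FN=7+7+12+9=35 → 144/198 = 0.72727
  speed: TP=82, FP=3+7+8+2=20, FN=3+6+5+4=18 → 164/202 = 0.81188
  noentry: TP=39, FP=4+12+5+3=24, FN=4+9+8+4=25 → 78/127 = 0.61417
  pedestrian: TP=29, FP=2+9+4+4=19, FN=1+1+2+3=7 → 58/84 = 0.69048
Lowest is class 'noentry' with F1 score = 0.6142.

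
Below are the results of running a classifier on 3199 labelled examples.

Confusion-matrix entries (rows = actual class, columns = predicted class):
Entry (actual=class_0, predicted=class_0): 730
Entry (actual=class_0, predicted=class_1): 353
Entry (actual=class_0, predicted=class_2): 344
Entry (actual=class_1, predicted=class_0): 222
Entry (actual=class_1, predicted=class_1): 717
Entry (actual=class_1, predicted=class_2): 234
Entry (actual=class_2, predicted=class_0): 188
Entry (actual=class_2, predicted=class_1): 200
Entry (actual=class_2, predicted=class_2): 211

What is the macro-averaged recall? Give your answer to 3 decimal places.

0.492

Per-class recall (TP/(TP+FN)):
  class_0: TP=730, FN=353+344=697 → 730/1427 = 0.5116
  class_1: TP=717, FN=222+234=456 → 717/1173 = 0.6113
  class_2: TP=211, FN=188+200=388 → 211/599 = 0.3523
Macro-recall = mean = (0.5116 + 0.6113 + 0.3523) / 3 = 0.492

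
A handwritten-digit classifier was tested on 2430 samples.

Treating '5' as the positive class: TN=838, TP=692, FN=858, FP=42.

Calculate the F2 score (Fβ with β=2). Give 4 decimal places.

0.4990

Fβ = (1+β²)·TP / ((1+β²)·TP + β²·FN + FP), with β²=4
= 5·692 / (5·692 + 4·858 + 42) = 0.4990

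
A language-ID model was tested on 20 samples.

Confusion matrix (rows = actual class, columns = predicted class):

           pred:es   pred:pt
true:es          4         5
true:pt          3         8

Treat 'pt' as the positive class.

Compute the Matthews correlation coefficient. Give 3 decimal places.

0.179

MCC = (TP·TN − FP·FN) / √((TP+FP)(TP+FN)(TN+FP)(TN+FN))
Numerator = 8·4 − 5·3 = 17
Denominator = √(13·11·9·7) = √9009 = 94.9158
MCC = 17 / 94.9158 = 0.179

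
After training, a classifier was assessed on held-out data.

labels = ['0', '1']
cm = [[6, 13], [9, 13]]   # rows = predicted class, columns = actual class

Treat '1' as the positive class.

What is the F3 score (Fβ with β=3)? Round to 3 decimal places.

0.508

Fβ = (1+β²)·TP / ((1+β²)·TP + β²·FN + FP), with β²=9
= 10·13 / (10·13 + 9·13 + 9) = 0.508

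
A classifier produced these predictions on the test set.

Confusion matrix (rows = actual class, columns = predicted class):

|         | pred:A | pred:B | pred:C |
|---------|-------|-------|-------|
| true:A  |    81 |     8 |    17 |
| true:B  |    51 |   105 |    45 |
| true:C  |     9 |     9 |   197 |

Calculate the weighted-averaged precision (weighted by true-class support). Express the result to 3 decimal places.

0.761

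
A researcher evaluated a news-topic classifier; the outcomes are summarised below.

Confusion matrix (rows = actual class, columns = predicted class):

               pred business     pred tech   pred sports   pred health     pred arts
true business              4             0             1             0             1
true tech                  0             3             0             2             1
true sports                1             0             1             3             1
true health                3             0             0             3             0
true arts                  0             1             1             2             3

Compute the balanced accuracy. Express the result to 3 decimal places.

0.452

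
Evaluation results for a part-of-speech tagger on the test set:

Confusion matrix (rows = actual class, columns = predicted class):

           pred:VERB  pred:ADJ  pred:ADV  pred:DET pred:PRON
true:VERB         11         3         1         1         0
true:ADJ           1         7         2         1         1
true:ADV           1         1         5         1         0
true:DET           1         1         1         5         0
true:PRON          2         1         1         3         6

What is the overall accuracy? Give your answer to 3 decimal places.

Accuracy = trace / total = (11+7+5+5+6=34) / 57 = 34/57 = 0.596

0.596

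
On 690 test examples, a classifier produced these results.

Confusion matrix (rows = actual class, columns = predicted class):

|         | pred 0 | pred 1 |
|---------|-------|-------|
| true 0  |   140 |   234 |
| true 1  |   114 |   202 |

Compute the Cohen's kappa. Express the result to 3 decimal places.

0.013

Observed agreement pₒ = trace/N = 342/690 = 0.4957
Expected agreement pₑ = Σ (rowᵢ·colᵢ)/N² = (374·254 + 316·436)/690² = 0.4889
κ = (pₒ − pₑ)/(1 − pₑ) = (0.4957 − 0.4889)/(1 − 0.4889) = 0.013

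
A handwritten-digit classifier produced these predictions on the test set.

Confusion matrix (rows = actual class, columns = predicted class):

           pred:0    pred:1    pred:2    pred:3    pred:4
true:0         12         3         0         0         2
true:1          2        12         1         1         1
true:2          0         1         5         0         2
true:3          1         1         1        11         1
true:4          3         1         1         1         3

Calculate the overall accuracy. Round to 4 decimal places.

Accuracy = trace / total = (12+12+5+11+3=43) / 66 = 43/66 = 0.6515

0.6515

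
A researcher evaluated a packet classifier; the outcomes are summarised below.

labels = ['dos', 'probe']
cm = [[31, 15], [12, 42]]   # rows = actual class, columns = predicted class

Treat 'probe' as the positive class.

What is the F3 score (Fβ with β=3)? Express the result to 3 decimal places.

Fβ = (1+β²)·TP / ((1+β²)·TP + β²·FN + FP), with β²=9
= 10·42 / (10·42 + 9·12 + 15) = 0.773

0.773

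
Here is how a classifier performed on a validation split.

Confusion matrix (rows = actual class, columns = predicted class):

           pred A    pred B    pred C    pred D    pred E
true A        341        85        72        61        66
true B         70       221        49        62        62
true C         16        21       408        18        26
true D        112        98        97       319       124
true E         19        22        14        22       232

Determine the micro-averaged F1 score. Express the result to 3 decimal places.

0.577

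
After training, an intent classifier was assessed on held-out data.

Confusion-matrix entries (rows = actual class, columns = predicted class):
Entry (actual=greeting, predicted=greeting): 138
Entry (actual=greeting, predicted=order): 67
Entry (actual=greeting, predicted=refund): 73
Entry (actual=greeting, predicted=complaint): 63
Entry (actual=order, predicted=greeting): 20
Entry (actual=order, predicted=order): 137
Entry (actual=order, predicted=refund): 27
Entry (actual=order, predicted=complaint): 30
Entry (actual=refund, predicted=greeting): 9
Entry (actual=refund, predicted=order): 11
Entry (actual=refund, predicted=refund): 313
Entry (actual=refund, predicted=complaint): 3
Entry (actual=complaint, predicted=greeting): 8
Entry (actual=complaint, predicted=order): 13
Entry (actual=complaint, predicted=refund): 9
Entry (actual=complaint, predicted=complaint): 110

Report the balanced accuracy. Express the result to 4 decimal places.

0.6905

Balanced accuracy = mean of per-class recall.
  greeting: recall = 138/341 = 0.40469
  order: recall = 137/214 = 0.64019
  refund: recall = 313/336 = 0.93155
  complaint: recall = 110/140 = 0.78571
Mean = (0.40469 + 0.64019 + 0.93155 + 0.78571) / 4 = 0.6905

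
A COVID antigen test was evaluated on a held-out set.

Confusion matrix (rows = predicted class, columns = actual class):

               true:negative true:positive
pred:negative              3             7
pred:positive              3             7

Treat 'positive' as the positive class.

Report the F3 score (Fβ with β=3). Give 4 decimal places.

0.5147

Fβ = (1+β²)·TP / ((1+β²)·TP + β²·FN + FP), with β²=9
= 10·7 / (10·7 + 9·7 + 3) = 0.5147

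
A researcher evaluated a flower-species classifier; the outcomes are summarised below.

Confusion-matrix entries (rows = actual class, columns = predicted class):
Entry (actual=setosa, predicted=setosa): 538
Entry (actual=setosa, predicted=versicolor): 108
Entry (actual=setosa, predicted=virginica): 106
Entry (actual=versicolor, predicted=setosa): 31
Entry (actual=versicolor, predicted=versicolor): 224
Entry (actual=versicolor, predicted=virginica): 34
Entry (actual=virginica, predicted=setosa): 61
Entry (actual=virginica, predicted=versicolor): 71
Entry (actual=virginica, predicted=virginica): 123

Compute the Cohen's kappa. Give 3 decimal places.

Observed agreement pₒ = trace/N = 885/1296 = 0.6829
Expected agreement pₑ = Σ (rowᵢ·colᵢ)/N² = (752·630 + 289·403 + 255·263)/1296² = 0.3913
κ = (pₒ − pₑ)/(1 − pₑ) = (0.6829 − 0.3913)/(1 − 0.3913) = 0.479

0.479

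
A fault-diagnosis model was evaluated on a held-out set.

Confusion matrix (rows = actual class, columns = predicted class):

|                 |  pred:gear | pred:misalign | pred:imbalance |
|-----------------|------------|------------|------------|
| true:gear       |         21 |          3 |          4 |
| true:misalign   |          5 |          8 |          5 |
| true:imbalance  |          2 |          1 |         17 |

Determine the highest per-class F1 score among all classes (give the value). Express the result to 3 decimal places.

Per-class F1 score (2·TP/(2·TP+FP+FN)):
  gear: TP=21, FP=5+2=7, FN=3+4=7 → 42/56 = 0.7500
  misalign: TP=8, FP=3+1=4, FN=5+5=10 → 16/30 = 0.5333
  imbalance: TP=17, FP=4+5=9, FN=2+1=3 → 34/46 = 0.7391
Highest is class 'gear' with F1 score = 0.750.

0.750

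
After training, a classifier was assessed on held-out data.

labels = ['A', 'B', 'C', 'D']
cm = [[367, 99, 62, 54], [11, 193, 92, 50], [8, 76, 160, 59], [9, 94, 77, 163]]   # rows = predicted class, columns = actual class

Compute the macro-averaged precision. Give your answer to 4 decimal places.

Per-class precision (TP/(TP+FP)):
  A: TP=367, FP=99+62+54=215 → 367/582 = 0.63058
  B: TP=193, FP=11+92+50=153 → 193/346 = 0.55780
  C: TP=160, FP=8+76+59=143 → 160/303 = 0.52805
  D: TP=163, FP=9+94+77=180 → 163/343 = 0.47522
Macro-precision = mean = (0.63058 + 0.55780 + 0.52805 + 0.47522) / 4 = 0.5479

0.5479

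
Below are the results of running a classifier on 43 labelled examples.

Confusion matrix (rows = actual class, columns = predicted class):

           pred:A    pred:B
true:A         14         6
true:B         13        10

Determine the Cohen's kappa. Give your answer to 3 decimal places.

Observed agreement pₒ = trace/N = 24/43 = 0.5581
Expected agreement pₑ = Σ (rowᵢ·colᵢ)/N² = (20·27 + 23·16)/43² = 0.4911
κ = (pₒ − pₑ)/(1 − pₑ) = (0.5581 − 0.4911)/(1 − 0.4911) = 0.132

0.132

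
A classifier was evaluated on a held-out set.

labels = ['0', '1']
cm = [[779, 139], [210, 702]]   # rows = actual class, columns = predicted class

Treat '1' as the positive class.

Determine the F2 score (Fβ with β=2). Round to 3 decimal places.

0.782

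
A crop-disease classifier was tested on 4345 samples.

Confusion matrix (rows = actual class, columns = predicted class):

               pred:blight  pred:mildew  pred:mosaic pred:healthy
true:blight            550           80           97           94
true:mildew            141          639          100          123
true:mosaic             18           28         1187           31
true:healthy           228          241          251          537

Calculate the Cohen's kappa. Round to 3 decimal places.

Observed agreement pₒ = trace/N = 2913/4345 = 0.6704
Expected agreement pₑ = Σ (rowᵢ·colᵢ)/N² = (821·937 + 1003·988 + 1264·1635 + 1257·785)/4345² = 0.2550
κ = (pₒ − pₑ)/(1 − pₑ) = (0.6704 − 0.2550)/(1 − 0.2550) = 0.558

0.558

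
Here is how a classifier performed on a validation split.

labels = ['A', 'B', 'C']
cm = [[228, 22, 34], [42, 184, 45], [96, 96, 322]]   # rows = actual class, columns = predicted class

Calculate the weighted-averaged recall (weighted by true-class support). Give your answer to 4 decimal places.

0.6866

Per-class recall (TP/(TP+FN)):
  A: TP=228, FN=22+34=56 → 228/284 = 0.80282
  B: TP=184, FN=42+45=87 → 184/271 = 0.67897
  C: TP=322, FN=96+96=192 → 322/514 = 0.62646
Weighted-recall = Σ (supportᵢ/N)·recallᵢ with N=1069: (284/1069)·0.80282 + (271/1069)·0.67897 + (514/1069)·0.62646 = 0.6866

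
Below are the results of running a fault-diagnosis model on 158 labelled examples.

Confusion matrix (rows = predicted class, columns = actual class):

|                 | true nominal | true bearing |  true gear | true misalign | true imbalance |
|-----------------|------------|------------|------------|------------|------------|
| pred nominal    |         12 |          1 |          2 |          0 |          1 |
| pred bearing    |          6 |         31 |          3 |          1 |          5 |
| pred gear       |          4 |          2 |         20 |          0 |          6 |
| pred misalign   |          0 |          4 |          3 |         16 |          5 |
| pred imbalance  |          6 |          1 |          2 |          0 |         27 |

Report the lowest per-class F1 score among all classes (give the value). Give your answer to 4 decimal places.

0.5455

Per-class F1 score (2·TP/(2·TP+FP+FN)):
  nominal: TP=12, FP=1+2+0+1=4, FN=6+4+0+6=16 → 24/44 = 0.54545
  bearing: TP=31, FP=6+3+1+5=15, FN=1+2+4+1=8 → 62/85 = 0.72941
  gear: TP=20, FP=4+2+0+6=12, FN=2+3+3+2=10 → 40/62 = 0.64516
  misalign: TP=16, FP=0+4+3+5=12, FN=0+1+0+0=1 → 32/45 = 0.71111
  imbalance: TP=27, FP=6+1+2+0=9, FN=1+5+6+5=17 → 54/80 = 0.67500
Lowest is class 'nominal' with F1 score = 0.5455.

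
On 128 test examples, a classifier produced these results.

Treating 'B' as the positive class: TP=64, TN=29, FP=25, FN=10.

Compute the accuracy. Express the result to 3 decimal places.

Accuracy = (TP+TN)/N = (64+29)/128 = 0.727

0.727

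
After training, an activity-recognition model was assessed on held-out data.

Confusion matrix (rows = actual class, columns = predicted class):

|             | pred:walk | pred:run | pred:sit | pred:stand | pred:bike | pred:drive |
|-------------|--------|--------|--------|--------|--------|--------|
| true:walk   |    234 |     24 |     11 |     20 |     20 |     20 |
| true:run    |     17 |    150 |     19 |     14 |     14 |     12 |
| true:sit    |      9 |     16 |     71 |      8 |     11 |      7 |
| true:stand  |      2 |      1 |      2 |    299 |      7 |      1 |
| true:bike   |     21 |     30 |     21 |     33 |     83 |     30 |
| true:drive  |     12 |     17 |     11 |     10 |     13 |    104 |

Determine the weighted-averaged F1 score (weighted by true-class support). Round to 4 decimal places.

0.6762

Per-class F1 score (2·TP/(2·TP+FP+FN)):
  walk: TP=234, FP=17+9+2+21+12=61, FN=24+11+20+20+20=95 → 468/624 = 0.75000
  run: TP=150, FP=24+16+1+30+17=88, FN=17+19+14+14+12=76 → 300/464 = 0.64655
  sit: TP=71, FP=11+19+2+21+11=64, FN=9+16+8+11+7=51 → 142/257 = 0.55253
  stand: TP=299, FP=20+14+8+33+10=85, FN=2+1+2+7+1=13 → 598/696 = 0.85920
  bike: TP=83, FP=20+14+11+7+13=65, FN=21+30+21+33+30=135 → 166/366 = 0.45355
  drive: TP=104, FP=20+12+7+1+30=70, FN=12+17+11+10+13=63 → 208/341 = 0.60997
Weighted-F1 score = Σ (supportᵢ/N)·F1 scoreᵢ with N=1374: (329/1374)·0.75000 + (226/1374)·0.64655 + (122/1374)·0.55253 + (312/1374)·0.85920 + (218/1374)·0.45355 + (167/1374)·0.60997 = 0.6762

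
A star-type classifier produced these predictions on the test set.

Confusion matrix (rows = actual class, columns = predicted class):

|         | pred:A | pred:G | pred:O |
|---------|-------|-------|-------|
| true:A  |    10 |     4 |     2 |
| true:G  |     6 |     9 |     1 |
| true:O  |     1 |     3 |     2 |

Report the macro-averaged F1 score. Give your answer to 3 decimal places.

Per-class F1 score (2·TP/(2·TP+FP+FN)):
  A: TP=10, FP=6+1=7, FN=4+2=6 → 20/33 = 0.6061
  G: TP=9, FP=4+3=7, FN=6+1=7 → 18/32 = 0.5625
  O: TP=2, FP=2+1=3, FN=1+3=4 → 4/11 = 0.3636
Macro-F1 score = mean = (0.6061 + 0.5625 + 0.3636) / 3 = 0.511

0.511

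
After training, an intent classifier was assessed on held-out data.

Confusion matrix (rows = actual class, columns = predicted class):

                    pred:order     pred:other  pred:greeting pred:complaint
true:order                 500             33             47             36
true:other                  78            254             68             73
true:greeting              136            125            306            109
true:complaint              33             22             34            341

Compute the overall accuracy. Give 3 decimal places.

0.638

Accuracy = trace / total = (500+254+306+341=1401) / 2195 = 1401/2195 = 0.638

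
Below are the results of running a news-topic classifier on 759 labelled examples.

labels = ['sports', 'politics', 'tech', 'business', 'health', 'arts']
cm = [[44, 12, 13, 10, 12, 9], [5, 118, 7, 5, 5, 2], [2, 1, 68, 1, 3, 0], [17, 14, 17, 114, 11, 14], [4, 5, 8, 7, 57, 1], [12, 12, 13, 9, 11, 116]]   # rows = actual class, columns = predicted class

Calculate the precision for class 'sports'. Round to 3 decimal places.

0.524

precision = TP/(TP+FP).
sports: TP=44, FP=5+2+17+4+12=40 → 44/84 = 0.5238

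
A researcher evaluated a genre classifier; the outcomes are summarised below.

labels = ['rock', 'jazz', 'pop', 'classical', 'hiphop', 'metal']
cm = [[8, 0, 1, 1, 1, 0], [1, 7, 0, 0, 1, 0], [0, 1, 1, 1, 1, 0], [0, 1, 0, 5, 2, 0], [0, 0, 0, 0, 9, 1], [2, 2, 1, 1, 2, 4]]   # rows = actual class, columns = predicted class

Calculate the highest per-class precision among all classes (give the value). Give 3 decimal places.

Per-class precision (TP/(TP+FP)):
  rock: TP=8, FP=1+0+0+0+2=3 → 8/11 = 0.7273
  jazz: TP=7, FP=0+1+1+0+2=4 → 7/11 = 0.6364
  pop: TP=1, FP=1+0+0+0+1=2 → 1/3 = 0.3333
  classical: TP=5, FP=1+0+1+0+1=3 → 5/8 = 0.6250
  hiphop: TP=9, FP=1+1+1+2+2=7 → 9/16 = 0.5625
  metal: TP=4, FP=0+0+0+0+1=1 → 4/5 = 0.8000
Highest is class 'metal' with precision = 0.800.

0.800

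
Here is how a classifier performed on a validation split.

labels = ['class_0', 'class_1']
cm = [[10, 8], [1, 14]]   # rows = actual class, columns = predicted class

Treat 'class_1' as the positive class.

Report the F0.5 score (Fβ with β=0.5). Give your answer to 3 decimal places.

Fβ = (1+β²)·TP / ((1+β²)·TP + β²·FN + FP), with β²=1/4
= 1.25·14 / (1.25·14 + 0.25·1 + 8) = 0.680

0.680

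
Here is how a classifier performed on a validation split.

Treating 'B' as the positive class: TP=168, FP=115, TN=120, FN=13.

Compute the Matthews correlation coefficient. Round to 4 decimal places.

MCC = (TP·TN − FP·FN) / √((TP+FP)(TP+FN)(TN+FP)(TN+FN))
Numerator = 168·120 − 115·13 = 18665
Denominator = √(283·181·235·133) = √1600974865 = 40012.1840
MCC = 18665 / 40012.1840 = 0.4665

0.4665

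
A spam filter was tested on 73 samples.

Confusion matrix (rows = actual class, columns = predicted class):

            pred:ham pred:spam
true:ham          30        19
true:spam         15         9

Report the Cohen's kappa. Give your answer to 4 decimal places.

-0.0122

Observed agreement pₒ = trace/N = 39/73 = 0.53425
Expected agreement pₑ = Σ (rowᵢ·colᵢ)/N² = (49·45 + 24·28)/73² = 0.53988
κ = (pₒ − pₑ)/(1 − pₑ) = (0.53425 − 0.53988)/(1 − 0.53988) = -0.0122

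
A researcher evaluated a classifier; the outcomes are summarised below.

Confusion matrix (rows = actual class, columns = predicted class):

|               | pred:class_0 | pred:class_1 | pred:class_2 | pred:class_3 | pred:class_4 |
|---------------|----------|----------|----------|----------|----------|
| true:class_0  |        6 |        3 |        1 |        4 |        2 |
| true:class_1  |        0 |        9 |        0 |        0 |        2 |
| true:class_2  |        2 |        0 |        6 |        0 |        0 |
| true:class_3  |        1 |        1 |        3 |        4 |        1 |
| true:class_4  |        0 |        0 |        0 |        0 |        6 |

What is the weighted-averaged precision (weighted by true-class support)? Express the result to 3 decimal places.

Per-class precision (TP/(TP+FP)):
  class_0: TP=6, FP=0+2+1+0=3 → 6/9 = 0.6667
  class_1: TP=9, FP=3+0+1+0=4 → 9/13 = 0.6923
  class_2: TP=6, FP=1+0+3+0=4 → 6/10 = 0.6000
  class_3: TP=4, FP=4+0+0+0=4 → 4/8 = 0.5000
  class_4: TP=6, FP=2+2+0+1=5 → 6/11 = 0.5455
Weighted-precision = Σ (supportᵢ/N)·precisionᵢ with N=51: (16/51)·0.6667 + (11/51)·0.6923 + (8/51)·0.6000 + (10/51)·0.5000 + (6/51)·0.5455 = 0.615

0.615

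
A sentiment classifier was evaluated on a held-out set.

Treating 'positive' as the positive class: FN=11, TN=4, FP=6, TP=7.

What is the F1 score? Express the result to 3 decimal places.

Precision = TP/(TP+FP) = 7/13 = 0.5385
Recall = TP/(TP+FN) = 7/18 = 0.3889
F1 = 2·TP/(2·TP+FP+FN) = 14/31 = 0.452

0.452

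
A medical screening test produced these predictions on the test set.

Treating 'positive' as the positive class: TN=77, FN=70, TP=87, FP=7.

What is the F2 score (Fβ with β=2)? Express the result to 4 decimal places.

0.6025

Fβ = (1+β²)·TP / ((1+β²)·TP + β²·FN + FP), with β²=4
= 5·87 / (5·87 + 4·70 + 7) = 0.6025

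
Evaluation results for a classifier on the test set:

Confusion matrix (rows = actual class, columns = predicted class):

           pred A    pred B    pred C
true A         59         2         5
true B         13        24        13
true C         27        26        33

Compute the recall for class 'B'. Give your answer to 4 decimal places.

0.4800

Take TP from the diagonal, FP from the rest of the 'B' prediction marginal, FN from the rest of the 'B' actual marginal.
recall = TP/(TP+FN).
B: TP=24, FN=13+13=26 → 24/50 = 0.48000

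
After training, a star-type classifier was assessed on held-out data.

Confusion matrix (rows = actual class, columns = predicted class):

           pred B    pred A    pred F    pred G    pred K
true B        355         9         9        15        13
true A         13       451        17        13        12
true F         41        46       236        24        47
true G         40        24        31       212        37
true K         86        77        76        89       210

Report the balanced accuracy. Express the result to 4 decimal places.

Balanced accuracy = mean of per-class recall.
  B: recall = 355/401 = 0.88529
  A: recall = 451/506 = 0.89130
  F: recall = 236/394 = 0.59898
  G: recall = 212/344 = 0.61628
  K: recall = 210/538 = 0.39033
Mean = (0.88529 + 0.89130 + 0.59898 + 0.61628 + 0.39033) / 5 = 0.6764

0.6764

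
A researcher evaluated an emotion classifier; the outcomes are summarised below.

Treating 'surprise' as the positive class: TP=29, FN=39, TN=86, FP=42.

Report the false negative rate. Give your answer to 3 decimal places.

FNR = FN/(FN+TP) = 39/(39+29) = 0.574

0.574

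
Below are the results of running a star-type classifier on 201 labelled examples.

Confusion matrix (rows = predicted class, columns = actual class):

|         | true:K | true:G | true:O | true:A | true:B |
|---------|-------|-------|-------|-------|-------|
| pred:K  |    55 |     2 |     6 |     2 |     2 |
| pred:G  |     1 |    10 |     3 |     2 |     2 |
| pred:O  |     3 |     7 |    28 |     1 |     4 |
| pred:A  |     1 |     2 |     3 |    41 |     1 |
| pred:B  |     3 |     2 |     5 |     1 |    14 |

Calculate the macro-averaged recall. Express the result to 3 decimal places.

0.682

Per-class recall (TP/(TP+FN)):
  K: TP=55, FN=1+3+1+3=8 → 55/63 = 0.8730
  G: TP=10, FN=2+7+2+2=13 → 10/23 = 0.4348
  O: TP=28, FN=6+3+3+5=17 → 28/45 = 0.6222
  A: TP=41, FN=2+2+1+1=6 → 41/47 = 0.8723
  B: TP=14, FN=2+2+4+1=9 → 14/23 = 0.6087
Macro-recall = mean = (0.8730 + 0.4348 + 0.6222 + 0.8723 + 0.6087) / 5 = 0.682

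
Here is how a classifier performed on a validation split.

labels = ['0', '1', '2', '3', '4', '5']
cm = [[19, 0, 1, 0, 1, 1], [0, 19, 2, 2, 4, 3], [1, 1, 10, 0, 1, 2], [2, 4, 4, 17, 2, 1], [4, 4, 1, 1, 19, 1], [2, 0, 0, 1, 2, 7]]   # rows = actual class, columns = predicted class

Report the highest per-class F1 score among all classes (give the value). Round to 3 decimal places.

Per-class F1 score (2·TP/(2·TP+FP+FN)):
  0: TP=19, FP=0+1+2+4+2=9, FN=0+1+0+1+1=3 → 38/50 = 0.7600
  1: TP=19, FP=0+1+4+4+0=9, FN=0+2+2+4+3=11 → 38/58 = 0.6552
  2: TP=10, FP=1+2+4+1+0=8, FN=1+1+0+1+2=5 → 20/33 = 0.6061
  3: TP=17, FP=0+2+0+1+1=4, FN=2+4+4+2+1=13 → 34/51 = 0.6667
  4: TP=19, FP=1+4+1+2+2=10, FN=4+4+1+1+1=11 → 38/59 = 0.6441
  5: TP=7, FP=1+3+2+1+1=8, FN=2+0+0+1+2=5 → 14/27 = 0.5185
Highest is class '0' with F1 score = 0.760.

0.760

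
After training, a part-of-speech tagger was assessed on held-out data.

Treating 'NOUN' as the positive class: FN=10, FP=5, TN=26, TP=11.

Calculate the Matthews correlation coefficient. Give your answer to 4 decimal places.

0.3854

MCC = (TP·TN − FP·FN) / √((TP+FP)(TP+FN)(TN+FP)(TN+FN))
Numerator = 11·26 − 5·10 = 236
Denominator = √(16·21·31·36) = √374976 = 612.3528
MCC = 236 / 612.3528 = 0.3854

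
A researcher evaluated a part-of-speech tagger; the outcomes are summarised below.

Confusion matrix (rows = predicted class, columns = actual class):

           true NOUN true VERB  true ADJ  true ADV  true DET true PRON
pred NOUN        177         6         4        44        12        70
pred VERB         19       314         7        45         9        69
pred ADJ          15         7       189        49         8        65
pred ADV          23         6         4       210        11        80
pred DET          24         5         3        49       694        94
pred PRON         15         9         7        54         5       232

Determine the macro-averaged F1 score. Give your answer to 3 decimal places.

0.661

Per-class F1 score (2·TP/(2·TP+FP+FN)):
  NOUN: TP=177, FP=6+4+44+12+70=136, FN=19+15+23+24+15=96 → 354/586 = 0.6041
  VERB: TP=314, FP=19+7+45+9+69=149, FN=6+7+6+5+9=33 → 628/810 = 0.7753
  ADJ: TP=189, FP=15+7+49+8+65=144, FN=4+7+4+3+7=25 → 378/547 = 0.6910
  ADV: TP=210, FP=23+6+4+11+80=124, FN=44+45+49+49+54=241 → 420/785 = 0.5350
  DET: TP=694, FP=24+5+3+49+94=175, FN=12+9+8+11+5=45 → 1388/1608 = 0.8632
  PRON: TP=232, FP=15+9+7+54+5=90, FN=70+69+65+80+94=378 → 464/932 = 0.4979
Macro-F1 score = mean = (0.6041 + 0.7753 + 0.6910 + 0.5350 + 0.8632 + 0.4979) / 6 = 0.661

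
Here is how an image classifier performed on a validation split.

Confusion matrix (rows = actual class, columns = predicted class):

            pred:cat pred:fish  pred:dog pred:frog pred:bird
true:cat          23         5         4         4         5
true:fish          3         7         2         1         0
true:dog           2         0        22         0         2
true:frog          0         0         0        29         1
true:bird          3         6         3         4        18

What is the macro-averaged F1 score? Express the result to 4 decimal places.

0.6631

Per-class F1 score (2·TP/(2·TP+FP+FN)):
  cat: TP=23, FP=3+2+0+3=8, FN=5+4+4+5=18 → 46/72 = 0.63889
  fish: TP=7, FP=5+0+0+6=11, FN=3+2+1+0=6 → 14/31 = 0.45161
  dog: TP=22, FP=4+2+0+3=9, FN=2+0+0+2=4 → 44/57 = 0.77193
  frog: TP=29, FP=4+1+0+4=9, FN=0+0+0+1=1 → 58/68 = 0.85294
  bird: TP=18, FP=5+0+2+1=8, FN=3+6+3+4=16 → 36/60 = 0.60000
Macro-F1 score = mean = (0.63889 + 0.45161 + 0.77193 + 0.85294 + 0.60000) / 5 = 0.6631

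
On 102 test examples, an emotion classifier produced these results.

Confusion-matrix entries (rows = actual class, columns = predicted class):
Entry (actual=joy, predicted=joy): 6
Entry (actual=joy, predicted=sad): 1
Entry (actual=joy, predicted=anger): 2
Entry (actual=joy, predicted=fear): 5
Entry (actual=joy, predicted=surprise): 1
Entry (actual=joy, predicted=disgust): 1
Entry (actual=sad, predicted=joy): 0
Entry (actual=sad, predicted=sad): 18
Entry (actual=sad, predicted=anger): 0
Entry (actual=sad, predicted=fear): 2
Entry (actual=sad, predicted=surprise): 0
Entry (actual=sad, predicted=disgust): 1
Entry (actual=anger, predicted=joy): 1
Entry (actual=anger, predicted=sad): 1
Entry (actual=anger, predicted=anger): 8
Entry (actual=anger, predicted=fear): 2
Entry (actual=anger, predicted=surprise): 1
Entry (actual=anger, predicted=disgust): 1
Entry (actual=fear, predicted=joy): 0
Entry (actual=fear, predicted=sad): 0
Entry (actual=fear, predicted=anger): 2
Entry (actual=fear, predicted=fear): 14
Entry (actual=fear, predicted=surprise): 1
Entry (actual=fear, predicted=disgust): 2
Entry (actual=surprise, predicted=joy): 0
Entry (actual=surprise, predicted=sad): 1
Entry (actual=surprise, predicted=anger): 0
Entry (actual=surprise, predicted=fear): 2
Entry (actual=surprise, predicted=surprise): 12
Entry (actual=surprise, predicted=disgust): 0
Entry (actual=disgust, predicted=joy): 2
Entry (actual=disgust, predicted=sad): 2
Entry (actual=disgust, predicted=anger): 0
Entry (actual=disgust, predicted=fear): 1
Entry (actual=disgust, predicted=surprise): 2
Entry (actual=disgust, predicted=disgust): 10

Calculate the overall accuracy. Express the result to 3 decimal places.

Accuracy = trace / total = (6+18+8+14+12+10=68) / 102 = 68/102 = 0.667

0.667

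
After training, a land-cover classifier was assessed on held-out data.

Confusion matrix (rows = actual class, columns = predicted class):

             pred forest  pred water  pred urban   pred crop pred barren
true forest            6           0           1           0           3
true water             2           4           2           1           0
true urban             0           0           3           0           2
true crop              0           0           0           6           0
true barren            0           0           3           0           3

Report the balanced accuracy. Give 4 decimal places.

0.6289

Balanced accuracy = mean of per-class recall.
  forest: recall = 6/10 = 0.60000
  water: recall = 4/9 = 0.44444
  urban: recall = 3/5 = 0.60000
  crop: recall = 6/6 = 1.00000
  barren: recall = 3/6 = 0.50000
Mean = (0.60000 + 0.44444 + 0.60000 + 1.00000 + 0.50000) / 5 = 0.6289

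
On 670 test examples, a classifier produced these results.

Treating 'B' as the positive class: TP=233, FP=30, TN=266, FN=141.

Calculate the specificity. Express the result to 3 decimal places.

Specificity = TN/(TN+FP) = 266/(266+30) = 0.899

0.899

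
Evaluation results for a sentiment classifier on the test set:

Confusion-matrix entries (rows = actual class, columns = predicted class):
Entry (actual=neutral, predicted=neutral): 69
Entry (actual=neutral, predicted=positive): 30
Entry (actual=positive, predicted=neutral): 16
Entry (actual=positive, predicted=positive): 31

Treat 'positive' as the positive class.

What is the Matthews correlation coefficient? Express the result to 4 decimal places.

0.3378

MCC = (TP·TN − FP·FN) / √((TP+FP)(TP+FN)(TN+FP)(TN+FN))
Numerator = 31·69 − 30·16 = 1659
Denominator = √(61·47·99·85) = √24125805 = 4911.8026
MCC = 1659 / 4911.8026 = 0.3378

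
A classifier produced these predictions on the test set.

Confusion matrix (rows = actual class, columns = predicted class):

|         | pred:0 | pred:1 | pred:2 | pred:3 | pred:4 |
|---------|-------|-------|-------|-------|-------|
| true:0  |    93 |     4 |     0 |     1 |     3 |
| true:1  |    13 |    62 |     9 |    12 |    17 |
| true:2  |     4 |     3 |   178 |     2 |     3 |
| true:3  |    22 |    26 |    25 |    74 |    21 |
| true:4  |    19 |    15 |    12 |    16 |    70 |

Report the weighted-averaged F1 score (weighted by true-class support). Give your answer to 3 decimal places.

Per-class F1 score (2·TP/(2·TP+FP+FN)):
  0: TP=93, FP=13+4+22+19=58, FN=4+0+1+3=8 → 186/252 = 0.7381
  1: TP=62, FP=4+3+26+15=48, FN=13+9+12+17=51 → 124/223 = 0.5561
  2: TP=178, FP=0+9+25+12=46, FN=4+3+2+3=12 → 356/414 = 0.8599
  3: TP=74, FP=1+12+2+16=31, FN=22+26+25+21=94 → 148/273 = 0.5421
  4: TP=70, FP=3+17+3+21=44, FN=19+15+12+16=62 → 140/246 = 0.5691
Weighted-F1 score = Σ (supportᵢ/N)·F1 scoreᵢ with N=704: (101/704)·0.7381 + (113/704)·0.5561 + (190/704)·0.8599 + (168/704)·0.5421 + (132/704)·0.5691 = 0.663

0.663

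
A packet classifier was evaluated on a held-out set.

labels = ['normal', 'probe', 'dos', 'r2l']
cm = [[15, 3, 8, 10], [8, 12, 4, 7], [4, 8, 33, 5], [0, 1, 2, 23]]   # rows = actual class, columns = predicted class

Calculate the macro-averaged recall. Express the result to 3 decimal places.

0.587

Per-class recall (TP/(TP+FN)):
  normal: TP=15, FN=3+8+10=21 → 15/36 = 0.4167
  probe: TP=12, FN=8+4+7=19 → 12/31 = 0.3871
  dos: TP=33, FN=4+8+5=17 → 33/50 = 0.6600
  r2l: TP=23, FN=0+1+2=3 → 23/26 = 0.8846
Macro-recall = mean = (0.4167 + 0.3871 + 0.6600 + 0.8846) / 4 = 0.587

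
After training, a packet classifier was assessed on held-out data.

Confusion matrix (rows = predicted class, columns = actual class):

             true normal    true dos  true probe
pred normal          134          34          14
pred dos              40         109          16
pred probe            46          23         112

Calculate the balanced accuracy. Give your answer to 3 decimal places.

0.685

Balanced accuracy = mean of per-class recall.
  normal: recall = 134/220 = 0.6091
  dos: recall = 109/166 = 0.6566
  probe: recall = 112/142 = 0.7887
Mean = (0.6091 + 0.6566 + 0.7887) / 3 = 0.685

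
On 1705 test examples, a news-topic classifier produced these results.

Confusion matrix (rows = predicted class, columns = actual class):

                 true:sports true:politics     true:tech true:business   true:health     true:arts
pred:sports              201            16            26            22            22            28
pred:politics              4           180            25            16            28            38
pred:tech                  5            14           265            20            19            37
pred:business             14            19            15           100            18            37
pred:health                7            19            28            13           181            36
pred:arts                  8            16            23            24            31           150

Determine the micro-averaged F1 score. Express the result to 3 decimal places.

0.632

Micro-averaging pools counts across classes: ΣTP=1077, ΣFP=628, ΣFN=628.
Micro-F1 score = 2·TP/(2·TP+FP+FN) on pooled counts = 0.632 (equals overall accuracy in single-label multiclass).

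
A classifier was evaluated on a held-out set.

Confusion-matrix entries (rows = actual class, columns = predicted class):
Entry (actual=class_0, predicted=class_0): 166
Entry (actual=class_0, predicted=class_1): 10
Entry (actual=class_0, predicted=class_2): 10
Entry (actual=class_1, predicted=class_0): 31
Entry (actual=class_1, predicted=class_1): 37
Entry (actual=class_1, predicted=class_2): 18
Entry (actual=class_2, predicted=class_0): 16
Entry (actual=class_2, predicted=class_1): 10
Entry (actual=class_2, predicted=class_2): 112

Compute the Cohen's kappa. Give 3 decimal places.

0.626

Observed agreement pₒ = trace/N = 315/410 = 0.7683
Expected agreement pₑ = Σ (rowᵢ·colᵢ)/N² = (186·213 + 86·57 + 138·140)/410² = 0.3798
κ = (pₒ − pₑ)/(1 − pₑ) = (0.7683 − 0.3798)/(1 − 0.3798) = 0.626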